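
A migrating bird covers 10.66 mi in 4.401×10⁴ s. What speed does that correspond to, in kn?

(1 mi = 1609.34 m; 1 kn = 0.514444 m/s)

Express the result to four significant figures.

10.66 mi × 1609.34 = 17155.6 m
v = d / t = 17155.6 m / 44010 s = 0.389811 m/s
0.389811 m/s ÷ (0.514444 m/s/kn) = 0.757733 kn

0.7577 kn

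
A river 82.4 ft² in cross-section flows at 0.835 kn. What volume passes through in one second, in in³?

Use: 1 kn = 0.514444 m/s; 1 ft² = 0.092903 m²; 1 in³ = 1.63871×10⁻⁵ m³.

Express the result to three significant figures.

0.835 kn × 0.514444 → 0.429561 m/s
82.4 ft² × 0.092903 → 7.65521 m²
V = v × A × t = 0.429561 m/s × 7.65521 m² × 1 s = 3.28838 m³
3.28838 m³ ÷ (1.63871×10⁻⁵ m³/in³) = 200669 in³

2.01×10⁵ in³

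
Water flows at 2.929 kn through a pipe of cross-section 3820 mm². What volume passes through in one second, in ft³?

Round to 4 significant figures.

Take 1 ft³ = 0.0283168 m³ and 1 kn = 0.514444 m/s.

2.929 kn × 0.514444 → 1.50681 m/s
3820 mm² × 10⁻⁶ → 0.00382 m²
V = v × A × t = 1.50681 m/s × 0.00382 m² × 1 s = 0.00575601 m³
0.00575601 m³ ÷ (0.0283168 m³/ft³) = 0.203272 ft³

0.2033 ft³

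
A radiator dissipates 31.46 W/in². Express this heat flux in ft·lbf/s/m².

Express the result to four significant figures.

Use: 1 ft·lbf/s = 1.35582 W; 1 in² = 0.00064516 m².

31.46 W/in² ÷ 0.00064516 m²/in² = 48763.1 W/m²
48763.1 W/m² ÷ 1.35582 W/ft·lbf/s = 35965.8 ft·lbf/s/m²

3.597×10⁴ ft·lbf/s/m²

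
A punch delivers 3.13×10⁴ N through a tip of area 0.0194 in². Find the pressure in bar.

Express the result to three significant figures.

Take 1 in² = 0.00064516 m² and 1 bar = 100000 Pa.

0.0194 in² × 0.00064516 → 1.25161×10⁻⁵ m²
P = F / A = 31300 N / 1.25161×10⁻⁵ m² = 2.50078×10⁹ Pa
2.50078×10⁹ Pa ÷ (100000 Pa/bar) = 25007.8 bar

2.50×10⁴ bar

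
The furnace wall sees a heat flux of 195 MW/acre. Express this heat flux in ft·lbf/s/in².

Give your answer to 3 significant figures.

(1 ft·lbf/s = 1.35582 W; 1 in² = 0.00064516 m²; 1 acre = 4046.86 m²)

195 MW/acre × 1000000 W/MW ÷ 4046.86 m²/acre = 48185.5 W/m²
48185.5 W/m² ÷ 1.35582 W/ft·lbf/s × 0.00064516 m²/in² = 22.9288 ft·lbf/s/in²

22.9 ft·lbf/s/in²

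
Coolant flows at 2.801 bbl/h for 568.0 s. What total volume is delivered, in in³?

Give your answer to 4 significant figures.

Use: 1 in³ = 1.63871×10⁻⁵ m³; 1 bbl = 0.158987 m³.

4288 in³

2.801 bbl/h → 1.23701×10⁻⁴ m³/s
V = Q × t = 1.23701×10⁻⁴ × 568 = 0.0702622 m³
In in³: 0.0702622 / 1.63871×10⁻⁵ = 4287.65 in³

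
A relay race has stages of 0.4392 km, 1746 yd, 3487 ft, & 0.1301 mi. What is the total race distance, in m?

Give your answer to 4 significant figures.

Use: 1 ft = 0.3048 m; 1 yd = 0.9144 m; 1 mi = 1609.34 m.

0.4392 km × 1000 → 439.2 m
1746 yd × 0.9144 → 1596.54 m
3487 ft × 0.3048 → 1062.84 m
0.1301 mi × 1609.34 → 209.375 m
Sum: 439.2 + 1596.54 + 1062.84 + 209.375 = 3307.96 m

3308 m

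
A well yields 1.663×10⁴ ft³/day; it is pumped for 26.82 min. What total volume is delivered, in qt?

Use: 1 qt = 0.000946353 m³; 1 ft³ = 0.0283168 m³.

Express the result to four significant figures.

1.663×10⁴ ft³/day → 0.00545033 m³/s
26.82 min → 1609.2 s
V = Q × t = 0.00545033 × 1609.2 = 8.77067 m³
In qt: 8.77067 / 0.000946353 = 9267.86 qt

9268 qt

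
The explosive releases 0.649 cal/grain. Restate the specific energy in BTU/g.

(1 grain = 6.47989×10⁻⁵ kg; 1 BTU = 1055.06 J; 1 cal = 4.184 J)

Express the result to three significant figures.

0.649 cal/grain × 4.184 J/cal ÷ 6.47989×10⁻⁵ kg/grain = 41905.3 J/kg
41905.3 J/kg ÷ 1055.06 J/BTU × 0.001 kg/g = 0.0397184 BTU/g

0.0397 BTU/g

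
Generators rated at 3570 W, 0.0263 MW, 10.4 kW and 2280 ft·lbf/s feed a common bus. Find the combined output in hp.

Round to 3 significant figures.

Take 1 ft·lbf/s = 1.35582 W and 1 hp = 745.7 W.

58.1 hp

3570 W (already W)
0.0263 MW × 1000000 = 26300 W
10.4 kW × 1000 = 10400 W
2280 ft·lbf/s × 1.35582 = 3091.27 W
Sum: 3570 + 26300 + 10400 + 3091.27 = 43361.3 W
In hp: 43361.3 / 745.7 = 58.1485 hp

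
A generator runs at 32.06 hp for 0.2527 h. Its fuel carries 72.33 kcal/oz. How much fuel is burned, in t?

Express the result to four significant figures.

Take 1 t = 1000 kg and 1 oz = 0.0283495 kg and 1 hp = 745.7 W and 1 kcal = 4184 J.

0.002037 t

32.06 hp → 23907.1 W
0.2527 h → 909.72 s
E = P × t = 23907.1 × 909.72 = 2.17488×10⁷ J
72.33 kcal/oz → 1.06749×10⁷ J/kg
m = E / e_s = 2.17488×10⁷ / 1.06749×10⁷ = 2.03738 kg
In t: 2.03738 / 1000 = 0.00203738 t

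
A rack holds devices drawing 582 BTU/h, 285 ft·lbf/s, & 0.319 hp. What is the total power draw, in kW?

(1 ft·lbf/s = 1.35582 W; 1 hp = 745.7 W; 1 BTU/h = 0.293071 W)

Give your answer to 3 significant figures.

0.795 kW

582 BTU/h × 0.293071 = 170.567 W
285 ft·lbf/s × 1.35582 = 386.409 W
0.319 hp × 745.7 = 237.878 W
Total: 170.567 + 386.409 + 237.878 = 794.854 W
In kW: 794.854 / 1000 = 0.794854 kW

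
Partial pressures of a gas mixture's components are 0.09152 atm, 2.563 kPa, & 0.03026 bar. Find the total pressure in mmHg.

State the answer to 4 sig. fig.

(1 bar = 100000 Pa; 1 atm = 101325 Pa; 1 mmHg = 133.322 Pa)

111.5 mmHg

0.09152 atm × 101325 = 9273.26 Pa
2.563 kPa × 1000 = 2563 Pa
0.03026 bar × 100000 = 3026 Pa
Sum: 9273.26 + 2563 + 3026 = 14862.3 Pa
In mmHg: 14862.3 / 133.322 = 111.477 mmHg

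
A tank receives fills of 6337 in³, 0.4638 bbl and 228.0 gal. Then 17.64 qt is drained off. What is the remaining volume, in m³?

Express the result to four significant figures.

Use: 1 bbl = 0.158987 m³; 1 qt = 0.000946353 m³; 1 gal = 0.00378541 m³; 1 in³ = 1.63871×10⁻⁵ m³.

6337 in³ × 1.63871×10⁻⁵ = 0.103845 m³
0.4638 bbl × 0.158987 = 0.0737382 m³
228.0 gal × 0.00378541 = 0.863073 m³
17.64 qt × 0.000946353 = 0.0166937 m³
Result: 0.103845 + 0.0737382 + 0.863073 − 0.0166937 = 1.02396 m³

1.024 m³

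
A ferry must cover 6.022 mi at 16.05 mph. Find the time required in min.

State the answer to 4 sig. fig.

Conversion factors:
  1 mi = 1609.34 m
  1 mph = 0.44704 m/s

6.022 mi × 1609.34 = 9691.45 m
16.05 mph × 0.44704 = 7.17499 m/s
t = d / v = 9691.45 m / 7.17499 m/s = 1350.73 s
1350.73 s ÷ (60 s/min) = 22.5122 min

22.51 min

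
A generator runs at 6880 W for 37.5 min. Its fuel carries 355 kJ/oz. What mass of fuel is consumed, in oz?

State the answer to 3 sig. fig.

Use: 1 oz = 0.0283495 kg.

37.5 min → 2250 s
E = P × t = 6880 × 2250 = 1.548×10⁷ J
355 kJ/oz → 1.25223×10⁷ J/kg
m = E / e_s = 1.548×10⁷ / 1.25223×10⁷ = 1.23619 kg
In oz: 1.23619 / 0.0283495 = 43.6054 oz

43.6 oz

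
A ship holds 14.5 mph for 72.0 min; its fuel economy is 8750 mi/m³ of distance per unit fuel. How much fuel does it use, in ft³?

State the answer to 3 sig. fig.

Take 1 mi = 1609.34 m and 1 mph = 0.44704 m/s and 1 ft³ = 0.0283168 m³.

0.0702 ft³

14.5 mph → 6.48208 m/s
72.0 min → 4320 s
d = v × t = 6.48208 × 4320 = 28002.6 m
8750 mi/m³ → 1.40817×10⁷ m/m³
V = d / (distance per unit fuel) = 28002.6 / 1.40817×10⁷ = 0.00198858 m³
In ft³: 0.00198858 / 0.0283168 = 0.0702262 ft³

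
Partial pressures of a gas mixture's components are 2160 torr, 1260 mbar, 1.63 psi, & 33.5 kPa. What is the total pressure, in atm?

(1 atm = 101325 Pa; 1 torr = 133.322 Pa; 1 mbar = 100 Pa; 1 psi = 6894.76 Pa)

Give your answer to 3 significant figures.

2160 torr × 133.322 = 287976 Pa
1260 mbar × 100 = 126000 Pa
1.63 psi × 6894.76 = 11238.5 Pa
33.5 kPa × 1000 = 33500 Pa
Combined: 287976 + 126000 + 11238.5 + 33500 = 458714 Pa
In atm: 458714 / 101325 = 4.52716 atm

4.53 atm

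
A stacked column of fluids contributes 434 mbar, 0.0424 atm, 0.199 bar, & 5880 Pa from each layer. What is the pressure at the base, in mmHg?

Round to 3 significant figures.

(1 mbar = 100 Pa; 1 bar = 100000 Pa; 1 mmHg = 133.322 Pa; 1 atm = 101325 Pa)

434 mbar × 100 = 43400 Pa
0.0424 atm × 101325 = 4296.18 Pa
0.199 bar × 100000 = 19900 Pa
5880 Pa (already Pa)
Sum: 43400 + 4296.18 + 19900 + 5880 = 73476.2 Pa
In mmHg: 73476.2 / 133.322 = 551.118 mmHg

551 mmHg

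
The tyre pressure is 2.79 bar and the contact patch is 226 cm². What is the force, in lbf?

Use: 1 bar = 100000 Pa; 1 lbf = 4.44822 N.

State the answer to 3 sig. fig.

2.79 bar × 100000 → 279000 Pa
226 cm² × 0.0001 → 0.0226 m²
F = P × A = 279000 Pa × 0.0226 m² = 6305.4 N
6305.4 N ÷ (4.44822 N/lbf) = 1417.51 lbf

1420 lbf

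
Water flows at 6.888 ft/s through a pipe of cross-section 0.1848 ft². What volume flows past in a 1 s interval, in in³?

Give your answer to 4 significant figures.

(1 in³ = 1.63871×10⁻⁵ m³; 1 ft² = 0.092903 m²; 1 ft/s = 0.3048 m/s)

2200 in³

6.888 ft/s × 0.3048 = 2.09946 m/s
0.1848 ft² × 0.092903 = 0.0171685 m²
V = v × A × t = 2.09946 m/s × 0.0171685 m² × 1 s = 0.0360446 m³
0.0360446 m³ ÷ (1.63871×10⁻⁵ m³/in³) = 2199.57 in³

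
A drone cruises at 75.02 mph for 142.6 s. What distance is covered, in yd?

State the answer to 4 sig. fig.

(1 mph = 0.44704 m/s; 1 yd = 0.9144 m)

75.02 mph × 0.44704 = 33.5369 m/s
d = v × t = 33.5369 m/s × 142.6 s = 4782.36 m
4782.36 m ÷ (0.9144 m/yd) = 5230.05 yd

5230 yd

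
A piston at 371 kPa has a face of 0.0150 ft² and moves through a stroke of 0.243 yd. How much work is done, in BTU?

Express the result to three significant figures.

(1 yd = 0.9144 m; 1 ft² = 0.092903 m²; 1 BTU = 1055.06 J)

371 kPa → 371000 Pa
0.0150 ft² → 0.00139354 m²
F = P × A = 371000 × 0.00139354 = 517.003 N
0.243 yd → 0.222199 m
W = F × d = 517.003 × 0.222199 = 114.878 J
In BTU: 114.878 / 1055.06 = 0.108883 BTU

0.109 BTU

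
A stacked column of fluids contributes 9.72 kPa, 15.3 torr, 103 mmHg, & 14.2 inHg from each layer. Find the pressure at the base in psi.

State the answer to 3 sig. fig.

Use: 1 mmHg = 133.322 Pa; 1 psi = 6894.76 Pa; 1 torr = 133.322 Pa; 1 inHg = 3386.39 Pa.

9.72 kPa × 1000 = 9720 Pa
15.3 torr × 133.322 = 2039.83 Pa
103 mmHg × 133.322 = 13732.2 Pa
14.2 inHg × 3386.39 = 48086.7 Pa
Sum: 9720 + 2039.83 + 13732.2 + 48086.7 = 73578.7 Pa
In psi: 73578.7 / 6894.76 = 10.6717 psi

10.7 psi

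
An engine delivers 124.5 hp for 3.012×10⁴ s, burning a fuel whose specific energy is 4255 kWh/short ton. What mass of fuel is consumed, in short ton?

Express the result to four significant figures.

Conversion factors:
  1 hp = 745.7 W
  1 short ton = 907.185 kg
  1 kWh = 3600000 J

124.5 hp → 92839.7 W
E = P × t = 92839.7 × 30120 = 2.79633×10⁹ J
4255 kWh/short ton → 1.68852×10⁷ J/kg
m = E / e_s = 2.79633×10⁹ / 1.68852×10⁷ = 165.608 kg
In short ton: 165.608 / 907.185 = 0.182552 short ton

0.1826 short ton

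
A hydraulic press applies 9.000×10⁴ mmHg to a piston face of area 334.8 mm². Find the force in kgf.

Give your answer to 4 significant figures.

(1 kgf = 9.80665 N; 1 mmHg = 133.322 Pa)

9.000×10⁴ mmHg × 133.322 → 1.1999×10⁷ Pa
334.8 mm² × 10⁻⁶ → 3.348×10⁻⁴ m²
F = P × A = 1.1999×10⁷ Pa × 3.348×10⁻⁴ m² = 4017.27 N
4017.27 N ÷ (9.80665 N/kgf) = 409.648 kgf

409.6 kgf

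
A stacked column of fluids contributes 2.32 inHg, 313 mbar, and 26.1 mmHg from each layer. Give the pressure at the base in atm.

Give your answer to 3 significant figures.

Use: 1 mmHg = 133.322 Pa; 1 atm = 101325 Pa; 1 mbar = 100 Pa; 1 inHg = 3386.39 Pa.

0.421 atm

2.32 inHg × 3386.39 = 7856.42 Pa
313 mbar × 100 = 31300 Pa
26.1 mmHg × 133.322 = 3479.7 Pa
Total: 7856.42 + 31300 + 3479.7 = 42636.1 Pa
In atm: 42636.1 / 101325 = 0.420786 atm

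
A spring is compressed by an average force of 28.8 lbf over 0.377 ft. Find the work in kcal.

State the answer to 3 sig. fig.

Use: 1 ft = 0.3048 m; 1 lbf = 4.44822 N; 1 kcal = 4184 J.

0.00352 kcal

28.8 lbf × 4.44822 → 128.109 N
0.377 ft × 0.3048 → 0.11491 m
W = F × d = 128.109 N × 0.11491 m = 14.721 J
14.721 J ÷ (4184 J/kcal) = 0.0035184 kcal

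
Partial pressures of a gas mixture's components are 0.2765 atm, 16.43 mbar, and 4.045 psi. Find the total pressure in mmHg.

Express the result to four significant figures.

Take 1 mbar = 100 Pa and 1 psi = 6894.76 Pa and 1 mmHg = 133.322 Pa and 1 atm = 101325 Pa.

0.2765 atm × 101325 = 28016.4 Pa
16.43 mbar × 100 = 1643 Pa
4.045 psi × 6894.76 = 27889.3 Pa
Combined: 28016.4 + 1643 + 27889.3 = 57548.7 Pa
In mmHg: 57548.7 / 133.322 = 431.652 mmHg

431.7 mmHg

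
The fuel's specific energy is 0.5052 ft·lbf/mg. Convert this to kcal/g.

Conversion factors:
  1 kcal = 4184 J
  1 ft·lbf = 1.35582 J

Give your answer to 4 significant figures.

0.1637 kcal/g

0.5052 ft·lbf/mg × 1.35582 J/ft·lbf ÷ 10⁻⁶ kg/mg = 684960 J/kg
684960 J/kg ÷ 4184 J/kcal × 0.001 kg/g = 0.163709 kcal/g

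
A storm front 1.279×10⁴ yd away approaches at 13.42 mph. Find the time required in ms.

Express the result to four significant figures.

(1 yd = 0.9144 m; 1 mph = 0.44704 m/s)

1.949×10⁶ ms

1.279×10⁴ yd × 0.9144 = 11695.2 m
13.42 mph × 0.44704 = 5.99928 m/s
t = d / v = 11695.2 m / 5.99928 m/s = 1949.43 s
1949.43 s ÷ (0.001 s/ms) = 1.94943×10⁶ ms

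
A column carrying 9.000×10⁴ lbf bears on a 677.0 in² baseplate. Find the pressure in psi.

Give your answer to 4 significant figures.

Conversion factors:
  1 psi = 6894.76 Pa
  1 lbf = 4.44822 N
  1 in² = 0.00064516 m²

132.9 psi

9.000×10⁴ lbf × 4.44822 → 400340 N
677.0 in² × 0.00064516 → 0.436773 m²
P = F / A = 400340 N / 0.436773 m² = 916586 Pa
916586 Pa ÷ (6894.76 Pa/psi) = 132.94 psi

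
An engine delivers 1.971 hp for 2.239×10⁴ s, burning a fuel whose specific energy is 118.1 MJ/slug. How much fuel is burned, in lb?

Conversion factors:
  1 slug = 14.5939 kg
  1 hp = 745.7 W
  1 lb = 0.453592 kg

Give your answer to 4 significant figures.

8.965 lb

1.971 hp → 1469.77 W
E = P × t = 1469.77 × 22390 = 3.29082×10⁷ J
118.1 MJ/slug → 8.09242×10⁶ J/kg
m = E / e_s = 3.29082×10⁷ / 8.09242×10⁶ = 4.06655 kg
In lb: 4.06655 / 0.453592 = 8.96522 lb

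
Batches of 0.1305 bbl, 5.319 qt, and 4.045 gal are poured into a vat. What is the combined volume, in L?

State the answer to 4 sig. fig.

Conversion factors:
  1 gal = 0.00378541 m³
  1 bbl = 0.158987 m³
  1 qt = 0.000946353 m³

41.09 L

0.1305 bbl × 0.158987 = 0.0207478 m³
5.319 qt × 0.000946353 = 0.00503365 m³
4.045 gal × 0.00378541 = 0.015312 m³
Combined: 0.0207478 + 0.00503365 + 0.015312 = 0.0410934 m³
In L: 0.0410934 / 0.001 = 41.0934 L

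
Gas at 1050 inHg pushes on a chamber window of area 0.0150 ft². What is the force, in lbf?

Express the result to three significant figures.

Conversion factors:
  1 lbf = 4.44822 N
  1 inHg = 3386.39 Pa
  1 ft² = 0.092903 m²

1110 lbf

1050 inHg × 3386.39 → 3.55571×10⁶ Pa
0.0150 ft² × 0.092903 → 0.00139354 m²
F = P × A = 3.55571×10⁶ Pa × 0.00139354 m² = 4955.02 N
4955.02 N ÷ (4.44822 N/lbf) = 1113.93 lbf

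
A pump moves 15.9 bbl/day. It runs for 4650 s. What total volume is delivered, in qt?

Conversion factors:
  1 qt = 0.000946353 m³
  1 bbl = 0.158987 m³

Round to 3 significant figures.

144 qt

15.9 bbl/day → 2.9258×10⁻⁵ m³/s
V = Q × t = 2.9258×10⁻⁵ × 4650 = 0.13605 m³
In qt: 0.13605 / 0.000946353 = 143.762 qt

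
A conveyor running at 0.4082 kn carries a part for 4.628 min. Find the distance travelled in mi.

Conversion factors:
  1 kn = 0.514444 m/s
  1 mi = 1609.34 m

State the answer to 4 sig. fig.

0.03623 mi

0.4082 kn × 0.514444 → 0.209996 m/s
4.628 min × 60 → 277.68 s
d = v × t = 0.209996 m/s × 277.68 s = 58.3117 m
58.3117 m ÷ (1609.34 m/mi) = 0.0362333 mi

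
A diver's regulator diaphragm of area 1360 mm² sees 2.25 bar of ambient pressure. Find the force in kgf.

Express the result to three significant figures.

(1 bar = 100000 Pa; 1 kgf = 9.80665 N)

2.25 bar × 100000 → 225000 Pa
1360 mm² × 10⁻⁶ → 0.00136 m²
F = P × A = 225000 Pa × 0.00136 m² = 306 N
306 N ÷ (9.80665 N/kgf) = 31.2033 kgf

31.2 kgf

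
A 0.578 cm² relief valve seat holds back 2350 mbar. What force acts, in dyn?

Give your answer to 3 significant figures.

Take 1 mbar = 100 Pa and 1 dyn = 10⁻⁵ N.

1.36×10⁶ dyn

2350 mbar × 100 = 235000 Pa
0.578 cm² × 0.0001 = 5.78×10⁻⁵ m²
F = P × A = 235000 Pa × 5.78×10⁻⁵ m² = 13.583 N
13.583 N ÷ (10⁻⁵ N/dyn) = 1.3583×10⁶ dyn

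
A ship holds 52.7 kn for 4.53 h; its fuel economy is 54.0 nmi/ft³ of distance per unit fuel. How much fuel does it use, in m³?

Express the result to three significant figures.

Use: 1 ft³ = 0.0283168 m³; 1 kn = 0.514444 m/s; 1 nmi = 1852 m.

0.125 m³

52.7 kn → 27.1112 m/s
4.53 h → 16308 s
d = v × t = 27.1112 × 16308 = 442129 m
54.0 nmi/ft³ → 3.53176×10⁶ m/m³
V = d / (distance per unit fuel) = 442129 / 3.53176×10⁶ = 0.125187 m³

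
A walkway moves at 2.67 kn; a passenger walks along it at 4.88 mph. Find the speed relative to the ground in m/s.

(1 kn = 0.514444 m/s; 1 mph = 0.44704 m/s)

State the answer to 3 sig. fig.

3.56 m/s

2.67 kn × 0.514444 = 1.37357 m/s
4.88 mph × 0.44704 = 2.18156 m/s
Combined: 1.37357 + 2.18156 = 3.55513 m/s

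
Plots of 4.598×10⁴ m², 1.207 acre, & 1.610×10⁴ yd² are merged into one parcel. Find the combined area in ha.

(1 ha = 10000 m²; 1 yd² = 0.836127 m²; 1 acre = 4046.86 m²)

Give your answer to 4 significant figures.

4.598×10⁴ m² (already m²)
1.207 acre × 4046.86 = 4884.56 m²
1.610×10⁴ yd² × 0.836127 = 13461.6 m²
Total: 45980 + 4884.56 + 13461.6 = 64326.2 m²
In ha: 64326.2 / 10000 = 6.43262 ha

6.433 ha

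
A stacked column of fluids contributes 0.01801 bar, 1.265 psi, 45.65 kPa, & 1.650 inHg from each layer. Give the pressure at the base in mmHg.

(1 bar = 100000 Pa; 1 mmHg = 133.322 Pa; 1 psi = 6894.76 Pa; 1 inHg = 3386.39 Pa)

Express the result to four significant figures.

463.2 mmHg

0.01801 bar × 100000 = 1801 Pa
1.265 psi × 6894.76 = 8721.87 Pa
45.65 kPa × 1000 = 45650 Pa
1.650 inHg × 3386.39 = 5587.54 Pa
Total: 1801 + 8721.87 + 45650 + 5587.54 = 61760.4 Pa
In mmHg: 61760.4 / 133.322 = 463.242 mmHg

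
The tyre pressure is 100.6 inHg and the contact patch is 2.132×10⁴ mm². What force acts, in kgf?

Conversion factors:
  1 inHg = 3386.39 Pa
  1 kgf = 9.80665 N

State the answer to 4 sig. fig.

740.6 kgf

100.6 inHg × 3386.39 = 340671 Pa
2.132×10⁴ mm² × 10⁻⁶ = 0.02132 m²
F = P × A = 340671 Pa × 0.02132 m² = 7263.11 N
7263.11 N ÷ (9.80665 N/kgf) = 740.631 kgf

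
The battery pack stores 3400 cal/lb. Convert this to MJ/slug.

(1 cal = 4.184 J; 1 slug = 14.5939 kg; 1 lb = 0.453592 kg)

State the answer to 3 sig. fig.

0.458 MJ/slug

3400 cal/lb × 4.184 J/cal ÷ 0.453592 kg/lb = 31362.1 J/kg
31362.1 J/kg ÷ 1000000 J/MJ × 14.5939 kg/slug = 0.457695 MJ/slug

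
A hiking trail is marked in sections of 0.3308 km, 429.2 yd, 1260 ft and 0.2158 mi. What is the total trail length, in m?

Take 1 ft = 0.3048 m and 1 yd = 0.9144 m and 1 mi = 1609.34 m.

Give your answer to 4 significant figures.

1455 m

0.3308 km × 1000 = 330.8 m
429.2 yd × 0.9144 = 392.46 m
1260 ft × 0.3048 = 384.048 m
0.2158 mi × 1609.34 = 347.296 m
Total: 330.8 + 392.46 + 384.048 + 347.296 = 1454.6 m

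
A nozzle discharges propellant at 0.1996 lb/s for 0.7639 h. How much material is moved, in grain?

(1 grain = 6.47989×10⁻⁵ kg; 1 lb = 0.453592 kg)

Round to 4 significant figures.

0.1996 lb/s → 0.090537 kg/s
0.7639 h → 2750.04 s
m = ṁ × t = 0.090537 × 2750.04 = 248.98 kg
In grain: 248.98 / 6.47989×10⁻⁵ = 3.84235×10⁶ grain

3.842×10⁶ grain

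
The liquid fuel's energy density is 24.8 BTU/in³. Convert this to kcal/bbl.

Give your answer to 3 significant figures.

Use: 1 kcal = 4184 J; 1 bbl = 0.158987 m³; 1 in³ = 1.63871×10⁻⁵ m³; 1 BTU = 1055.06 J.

24.8 BTU/in³ × 1055.06 J/BTU ÷ 1.63871×10⁻⁵ m³/in³ = 1.59671×10⁹ J/m³
1.59671×10⁹ J/m³ ÷ 4184 J/kcal × 0.158987 m³/bbl = 60673.1 kcal/bbl

6.07×10⁴ kcal/bbl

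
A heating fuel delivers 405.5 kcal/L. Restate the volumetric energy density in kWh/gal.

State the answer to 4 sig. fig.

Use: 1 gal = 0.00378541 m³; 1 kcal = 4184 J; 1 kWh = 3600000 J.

1.784 kWh/gal

405.5 kcal/L × 4184 J/kcal ÷ 0.001 m³/L = 1.69661×10⁹ J/m³
1.69661×10⁹ J/m³ ÷ 3600000 J/kWh × 0.00378541 m³/gal = 1.78399 kWh/gal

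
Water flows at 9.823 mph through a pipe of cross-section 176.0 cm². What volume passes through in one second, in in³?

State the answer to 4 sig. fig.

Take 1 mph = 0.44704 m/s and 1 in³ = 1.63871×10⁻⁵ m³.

4716 in³

9.823 mph × 0.44704 = 4.39127 m/s
176.0 cm² × 0.0001 = 0.0176 m²
V = v × A × t = 4.39127 m/s × 0.0176 m² × 1 s = 0.0772864 m³
0.0772864 m³ ÷ (1.63871×10⁻⁵ m³/in³) = 4716.3 in³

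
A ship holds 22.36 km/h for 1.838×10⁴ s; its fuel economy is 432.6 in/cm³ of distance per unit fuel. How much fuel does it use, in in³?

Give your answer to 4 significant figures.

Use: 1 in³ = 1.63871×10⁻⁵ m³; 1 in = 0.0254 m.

22.36 km/h → 6.21111 m/s
d = v × t = 6.21111 × 18380 = 114160 m
432.6 in/cm³ → 1.0988×10⁷ m/m³
V = d / (distance per unit fuel) = 114160 / 1.0988×10⁷ = 0.0103895 m³
In in³: 0.0103895 / 1.63871×10⁻⁵ = 634.005 in³

634.0 in³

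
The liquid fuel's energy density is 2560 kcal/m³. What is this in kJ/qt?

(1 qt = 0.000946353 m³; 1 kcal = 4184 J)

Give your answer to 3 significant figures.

10.1 kJ/qt

2560 kcal/m³ × 4184 J/kcal = 1.0711×10⁷ J/m³
1.0711×10⁷ J/m³ ÷ 1000 J/kJ × 0.000946353 m³/qt = 10.1364 kJ/qt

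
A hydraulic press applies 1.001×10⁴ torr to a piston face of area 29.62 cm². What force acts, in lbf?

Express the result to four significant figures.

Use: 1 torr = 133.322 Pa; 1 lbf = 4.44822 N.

888.7 lbf

1.001×10⁴ torr × 133.322 → 1.33455×10⁶ Pa
29.62 cm² × 0.0001 → 0.002962 m²
F = P × A = 1.33455×10⁶ Pa × 0.002962 m² = 3952.94 N
3952.94 N ÷ (4.44822 N/lbf) = 888.657 lbf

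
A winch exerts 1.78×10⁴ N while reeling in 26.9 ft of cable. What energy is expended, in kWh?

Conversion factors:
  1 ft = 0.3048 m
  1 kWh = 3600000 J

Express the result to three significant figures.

0.0405 kWh

26.9 ft × 0.3048 = 8.19912 m
W = F × d = 17800 N × 8.19912 m = 145944 J
145944 J ÷ (3600000 J/kWh) = 0.04054 kWh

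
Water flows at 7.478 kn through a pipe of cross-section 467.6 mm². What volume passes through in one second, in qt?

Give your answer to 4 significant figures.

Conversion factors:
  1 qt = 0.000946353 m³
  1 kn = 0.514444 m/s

1.901 qt

7.478 kn × 0.514444 → 3.84701 m/s
467.6 mm² × 10⁻⁶ → 4.676×10⁻⁴ m²
V = v × A × t = 3.84701 m/s × 4.676×10⁻⁴ m² × 1 s = 0.00179886 m³
0.00179886 m³ ÷ (0.000946353 m³/qt) = 1.90083 qt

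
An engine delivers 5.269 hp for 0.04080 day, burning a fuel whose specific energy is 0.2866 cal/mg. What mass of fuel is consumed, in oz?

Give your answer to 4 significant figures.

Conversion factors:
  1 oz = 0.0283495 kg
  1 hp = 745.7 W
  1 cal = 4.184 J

5.269 hp → 3929.09 W
0.04080 day → 3525.12 s
E = P × t = 3929.09 × 3525.12 = 1.38505×10⁷ J
0.2866 cal/mg → 1.19913×10⁶ J/kg
m = E / e_s = 1.38505×10⁷ / 1.19913×10⁶ = 11.5505 kg
In oz: 11.5505 / 0.0283495 = 407.432 oz

407.4 oz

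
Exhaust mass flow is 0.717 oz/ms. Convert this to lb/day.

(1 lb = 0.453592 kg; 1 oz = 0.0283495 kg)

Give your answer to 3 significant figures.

0.717 oz/ms × 0.0283495 kg/oz ÷ 0.001 s/ms = 20.3266 kg/s
20.3266 kg/s ÷ 0.453592 kg/lb × 86400 s/day = 3.8718×10⁶ lb/day

3.87×10⁶ lb/day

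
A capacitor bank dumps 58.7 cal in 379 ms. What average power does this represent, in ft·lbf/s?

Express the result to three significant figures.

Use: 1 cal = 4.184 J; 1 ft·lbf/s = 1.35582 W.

58.7 cal × 4.184 = 245.601 J
379 ms × 0.001 = 0.379 s
P = E / t = 245.601 J / 0.379 s = 648.024 W
648.024 W ÷ (1.35582 W/ft·lbf/s) = 477.957 ft·lbf/s

478 ft·lbf/s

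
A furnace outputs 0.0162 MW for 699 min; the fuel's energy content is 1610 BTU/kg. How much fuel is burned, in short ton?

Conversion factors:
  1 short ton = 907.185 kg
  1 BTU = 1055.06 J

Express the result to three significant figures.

0.0162 MW → 16200 W
699 min → 41940 s
E = P × t = 16200 × 41940 = 6.79428×10⁸ J
1610 BTU/kg → 1.69865×10⁶ J/kg
m = E / e_s = 6.79428×10⁸ / 1.69865×10⁶ = 399.981 kg
In short ton: 399.981 / 907.185 = 0.440903 short ton

0.441 short ton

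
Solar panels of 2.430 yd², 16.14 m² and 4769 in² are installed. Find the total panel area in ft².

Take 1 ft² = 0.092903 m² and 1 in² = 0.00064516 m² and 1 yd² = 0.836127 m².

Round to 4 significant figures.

2.430 yd² × 0.836127 → 2.03179 m²
16.14 m² (already m²)
4769 in² × 0.00064516 → 3.07677 m²
Total: 2.03179 + 16.14 + 3.07677 = 21.2486 m²
In ft²: 21.2486 / 0.092903 = 228.718 ft²

228.7 ft²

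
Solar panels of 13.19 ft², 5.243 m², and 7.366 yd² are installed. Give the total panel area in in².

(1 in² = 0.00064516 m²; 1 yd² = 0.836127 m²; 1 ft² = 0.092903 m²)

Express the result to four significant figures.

13.19 ft² × 0.092903 → 1.22539 m²
5.243 m² (already m²)
7.366 yd² × 0.836127 → 6.15891 m²
Total: 1.22539 + 5.243 + 6.15891 = 12.6273 m²
In in²: 12.6273 / 0.00064516 = 19572.4 in²

1.957×10⁴ in²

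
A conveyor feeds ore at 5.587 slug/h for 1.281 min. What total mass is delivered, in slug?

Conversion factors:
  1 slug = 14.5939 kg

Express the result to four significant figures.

0.1193 slug

5.587 slug/h → 0.0226489 kg/s
1.281 min → 76.86 s
m = ṁ × t = 0.0226489 × 76.86 = 1.74079 kg
In slug: 1.74079 / 14.5939 = 0.119282 slug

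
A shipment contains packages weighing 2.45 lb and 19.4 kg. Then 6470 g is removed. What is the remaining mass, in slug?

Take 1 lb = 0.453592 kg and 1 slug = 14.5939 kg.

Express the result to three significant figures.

0.962 slug

2.45 lb × 0.453592 = 1.1113 kg
19.4 kg (already kg)
6470 g × 0.001 = 6.47 kg
Net: 1.1113 + 19.4 − 6.47 = 14.0413 kg
In slug: 14.0413 / 14.5939 = 0.962135 slug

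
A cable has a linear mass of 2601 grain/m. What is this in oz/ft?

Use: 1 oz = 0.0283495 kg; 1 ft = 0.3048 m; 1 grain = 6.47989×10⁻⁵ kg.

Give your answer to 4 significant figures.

1.812 oz/ft

2601 grain/m × 6.47989×10⁻⁵ kg/grain = 0.168542 kg/m
0.168542 kg/m ÷ 0.0283495 kg/oz × 0.3048 m/ft = 1.81208 oz/ft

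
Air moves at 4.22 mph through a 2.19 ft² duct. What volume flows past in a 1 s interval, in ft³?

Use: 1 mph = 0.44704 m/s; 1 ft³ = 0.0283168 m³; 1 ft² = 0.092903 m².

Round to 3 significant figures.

4.22 mph × 0.44704 → 1.88651 m/s
2.19 ft² × 0.092903 → 0.203458 m²
V = v × A × t = 1.88651 m/s × 0.203458 m² × 1 s = 0.383826 m³
0.383826 m³ ÷ (0.0283168 m³/ft³) = 13.5547 ft³

13.6 ft³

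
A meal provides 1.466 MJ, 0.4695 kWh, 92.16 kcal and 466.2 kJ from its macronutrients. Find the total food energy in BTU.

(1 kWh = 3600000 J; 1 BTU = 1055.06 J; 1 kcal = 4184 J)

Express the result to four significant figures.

1.466 MJ × 1000000 = 1.466×10⁶ J
0.4695 kWh × 3600000 = 1.6902×10⁶ J
92.16 kcal × 4184 = 385597 J
466.2 kJ × 1000 = 466200 J
Sum: 1.466×10⁶ + 1.6902×10⁶ + 385597 + 466200 = 4.008×10⁶ J
In BTU: 4.008×10⁶ / 1055.06 = 3798.84 BTU

3799 BTU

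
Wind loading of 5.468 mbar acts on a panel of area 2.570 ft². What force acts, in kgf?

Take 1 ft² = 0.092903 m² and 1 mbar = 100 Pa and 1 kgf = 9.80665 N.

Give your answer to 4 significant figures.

5.468 mbar × 100 = 546.8 Pa
2.570 ft² × 0.092903 = 0.238761 m²
F = P × A = 546.8 Pa × 0.238761 m² = 130.555 N
130.555 N ÷ (9.80665 N/kgf) = 13.3129 kgf

13.31 kgf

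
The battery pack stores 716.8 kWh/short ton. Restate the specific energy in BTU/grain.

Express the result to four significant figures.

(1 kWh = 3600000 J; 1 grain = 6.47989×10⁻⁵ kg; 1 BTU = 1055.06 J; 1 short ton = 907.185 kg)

716.8 kWh/short ton × 3600000 J/kWh ÷ 907.185 kg/short ton = 2.84449×10⁶ J/kg
2.84449×10⁶ J/kg ÷ 1055.06 J/BTU × 6.47989×10⁻⁵ kg/grain = 0.174701 BTU/grain

0.1747 BTU/grain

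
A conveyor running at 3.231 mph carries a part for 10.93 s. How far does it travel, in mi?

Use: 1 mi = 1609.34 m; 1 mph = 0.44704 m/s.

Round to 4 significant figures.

3.231 mph × 0.44704 → 1.44439 m/s
d = v × t = 1.44439 m/s × 10.93 s = 15.7872 m
15.7872 m ÷ (1609.34 m/mi) = 0.00980974 mi

0.009810 mi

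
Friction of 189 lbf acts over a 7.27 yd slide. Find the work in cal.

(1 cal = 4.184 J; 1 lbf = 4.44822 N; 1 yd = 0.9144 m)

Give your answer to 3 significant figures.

1340 cal

189 lbf × 4.44822 = 840.714 N
7.27 yd × 0.9144 = 6.64769 m
W = F × d = 840.714 N × 6.64769 m = 5588.81 J
5588.81 J ÷ (4.184 J/cal) = 1335.76 cal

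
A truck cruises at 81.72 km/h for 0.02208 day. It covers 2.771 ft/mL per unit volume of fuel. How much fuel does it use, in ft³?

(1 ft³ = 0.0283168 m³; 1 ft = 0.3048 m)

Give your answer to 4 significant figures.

1.811 ft³

81.72 km/h → 22.7 m/s
0.02208 day → 1907.71 s
d = v × t = 22.7 × 1907.71 = 43305 m
2.771 ft/mL → 844601 m/m³
V = d / (distance per unit fuel) = 43305 / 844601 = 0.0512727 m³
In ft³: 0.0512727 / 0.0283168 = 1.81068 ft³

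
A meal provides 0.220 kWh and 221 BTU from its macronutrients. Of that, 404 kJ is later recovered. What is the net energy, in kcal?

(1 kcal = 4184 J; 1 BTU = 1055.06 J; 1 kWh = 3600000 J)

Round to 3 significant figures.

148 kcal

0.220 kWh × 3600000 = 792000 J
221 BTU × 1055.06 = 233168 J
404 kJ × 1000 = 404000 J
Result: 792000 + 233168 − 404000 = 621168 J
In kcal: 621168 / 4184 = 148.463 kcal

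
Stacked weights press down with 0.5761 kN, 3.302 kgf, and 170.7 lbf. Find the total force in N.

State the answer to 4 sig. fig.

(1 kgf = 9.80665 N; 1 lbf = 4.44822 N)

1368 N

0.5761 kN × 1000 → 576.1 N
3.302 kgf × 9.80665 → 32.3816 N
170.7 lbf × 4.44822 → 759.311 N
Sum: 576.1 + 32.3816 + 759.311 = 1367.79 N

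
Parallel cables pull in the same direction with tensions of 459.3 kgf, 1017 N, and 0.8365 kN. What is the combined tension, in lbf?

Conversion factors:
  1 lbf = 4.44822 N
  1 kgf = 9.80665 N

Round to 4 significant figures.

1429 lbf

459.3 kgf × 9.80665 = 4504.19 N
1017 N (already N)
0.8365 kN × 1000 = 836.5 N
Sum: 4504.19 + 1017 + 836.5 = 6357.69 N
In lbf: 6357.69 / 4.44822 = 1429.27 lbf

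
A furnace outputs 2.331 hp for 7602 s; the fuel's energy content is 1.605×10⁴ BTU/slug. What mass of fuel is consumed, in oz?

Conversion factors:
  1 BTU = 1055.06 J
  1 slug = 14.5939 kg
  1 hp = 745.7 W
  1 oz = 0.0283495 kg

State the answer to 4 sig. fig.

2.331 hp → 1738.23 W
E = P × t = 1738.23 × 7602 = 1.3214×10⁷ J
1.605×10⁴ BTU/slug → 1.16033×10⁶ J/kg
m = E / e_s = 1.3214×10⁷ / 1.16033×10⁶ = 11.3881 kg
In oz: 11.3881 / 0.0283495 = 401.704 oz

401.7 oz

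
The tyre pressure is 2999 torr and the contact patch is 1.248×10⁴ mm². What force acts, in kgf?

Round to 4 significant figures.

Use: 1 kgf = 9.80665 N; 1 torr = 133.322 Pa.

508.8 kgf

2999 torr × 133.322 = 399833 Pa
1.248×10⁴ mm² × 10⁻⁶ = 0.01248 m²
F = P × A = 399833 Pa × 0.01248 m² = 4989.92 N
4989.92 N ÷ (9.80665 N/kgf) = 508.83 kgf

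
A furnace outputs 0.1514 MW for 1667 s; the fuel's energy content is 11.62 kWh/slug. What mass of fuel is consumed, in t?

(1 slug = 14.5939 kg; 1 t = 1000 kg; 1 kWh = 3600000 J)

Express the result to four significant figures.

0.1514 MW → 151400 W
E = P × t = 151400 × 1667 = 2.52384×10⁸ J
11.62 kWh/slug → 2.8664×10⁶ J/kg
m = E / e_s = 2.52384×10⁸ / 2.8664×10⁶ = 88.0491 kg
In t: 88.0491 / 1000 = 0.0880491 t

0.08805 t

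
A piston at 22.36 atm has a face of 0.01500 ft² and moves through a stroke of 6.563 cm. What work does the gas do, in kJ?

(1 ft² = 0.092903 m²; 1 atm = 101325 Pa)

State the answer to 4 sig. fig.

22.36 atm → 2.26563×10⁶ Pa
0.01500 ft² → 0.00139354 m²
F = P × A = 2.26563×10⁶ × 0.00139354 = 3157.25 N
6.563 cm → 0.06563 m
W = F × d = 3157.25 × 0.06563 = 207.21 J
In kJ: 207.21 / 1000 = 0.20721 kJ

0.2072 kJ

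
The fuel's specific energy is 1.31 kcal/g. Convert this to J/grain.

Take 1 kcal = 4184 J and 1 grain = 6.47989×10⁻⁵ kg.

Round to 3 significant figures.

355 J/grain

1.31 kcal/g × 4184 J/kcal ÷ 0.001 kg/g = 5.48104×10⁶ J/kg
5.48104×10⁶ J/kg × 6.47989×10⁻⁵ kg/grain = 355.165 J/grain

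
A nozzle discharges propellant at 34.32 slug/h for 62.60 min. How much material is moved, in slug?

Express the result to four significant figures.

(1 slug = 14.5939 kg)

35.81 slug

34.32 slug/h → 0.139129 kg/s
62.60 min → 3756 s
m = ṁ × t = 0.139129 × 3756 = 522.569 kg
In slug: 522.569 / 14.5939 = 35.8074 slug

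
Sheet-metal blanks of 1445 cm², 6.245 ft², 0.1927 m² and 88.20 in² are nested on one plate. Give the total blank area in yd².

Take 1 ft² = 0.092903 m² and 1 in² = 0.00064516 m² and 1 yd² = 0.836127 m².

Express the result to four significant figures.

1445 cm² × 0.0001 = 0.1445 m²
6.245 ft² × 0.092903 = 0.580179 m²
0.1927 m² (already m²)
88.20 in² × 0.00064516 = 0.0569031 m²
Sum: 0.1445 + 0.580179 + 0.1927 + 0.0569031 = 0.974282 m²
In yd²: 0.974282 / 0.836127 = 1.16523 yd²

1.165 yd²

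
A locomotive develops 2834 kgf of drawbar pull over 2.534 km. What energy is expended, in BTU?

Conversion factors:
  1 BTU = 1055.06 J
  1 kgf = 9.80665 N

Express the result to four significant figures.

2834 kgf × 9.80665 = 27792 N
2.534 km × 1000 = 2534 m
W = F × d = 27792 N × 2534 m = 7.04249×10⁷ J
7.04249×10⁷ J ÷ (1055.06 J/BTU) = 66749.7 BTU

6.675×10⁴ BTU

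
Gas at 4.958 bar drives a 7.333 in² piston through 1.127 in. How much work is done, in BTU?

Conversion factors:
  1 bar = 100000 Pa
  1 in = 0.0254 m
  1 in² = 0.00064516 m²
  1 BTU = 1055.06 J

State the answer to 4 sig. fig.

4.958 bar → 495800 Pa
7.333 in² → 0.00473096 m²
F = P × A = 495800 × 0.00473096 = 2345.61 N
1.127 in → 0.0286258 m
W = F × d = 2345.61 × 0.0286258 = 67.145 J
In BTU: 67.145 / 1055.06 = 0.0636409 BTU

0.06364 BTU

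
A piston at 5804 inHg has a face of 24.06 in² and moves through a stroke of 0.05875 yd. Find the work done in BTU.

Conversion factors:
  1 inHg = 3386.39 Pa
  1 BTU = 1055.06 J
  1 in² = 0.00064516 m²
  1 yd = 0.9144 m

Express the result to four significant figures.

15.53 BTU

5804 inHg → 1.96546×10⁷ Pa
24.06 in² → 0.0155225 m²
F = P × A = 1.96546×10⁷ × 0.0155225 = 305089 N
0.05875 yd → 0.053721 m
W = F × d = 305089 × 0.053721 = 16389.7 J
In BTU: 16389.7 / 1055.06 = 15.5344 BTU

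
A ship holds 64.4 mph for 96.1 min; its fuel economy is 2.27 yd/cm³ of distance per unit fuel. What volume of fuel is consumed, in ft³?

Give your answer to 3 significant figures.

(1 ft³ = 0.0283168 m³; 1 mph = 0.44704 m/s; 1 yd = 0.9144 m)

2.82 ft³

64.4 mph → 28.7894 m/s
96.1 min → 5766 s
d = v × t = 28.7894 × 5766 = 166000 m
2.27 yd/cm³ → 2.07569×10⁶ m/m³
V = d / (distance per unit fuel) = 166000 / 2.07569×10⁶ = 0.0799734 m³
In ft³: 0.0799734 / 0.0283168 = 2.82424 ft³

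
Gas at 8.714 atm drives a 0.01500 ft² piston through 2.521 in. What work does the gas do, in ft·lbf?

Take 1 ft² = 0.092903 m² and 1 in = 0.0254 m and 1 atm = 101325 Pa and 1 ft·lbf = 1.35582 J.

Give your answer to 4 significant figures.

8.714 atm → 882946 Pa
0.01500 ft² → 0.00139354 m²
F = P × A = 882946 × 0.00139354 = 1230.42 N
2.521 in → 0.0640334 m
W = F × d = 1230.42 × 0.0640334 = 78.788 J
In ft·lbf: 78.788 / 1.35582 = 58.111 ft·lbf

58.11 ft·lbf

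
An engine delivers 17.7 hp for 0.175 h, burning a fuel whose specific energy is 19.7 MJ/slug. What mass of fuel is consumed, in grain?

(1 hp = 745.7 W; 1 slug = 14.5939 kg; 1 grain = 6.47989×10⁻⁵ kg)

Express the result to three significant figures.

17.7 hp → 13198.9 W
0.175 h → 630 s
E = P × t = 13198.9 × 630 = 8.31531×10⁶ J
19.7 MJ/slug → 1.34988×10⁶ J/kg
m = E / e_s = 8.31531×10⁶ / 1.34988×10⁶ = 6.16004 kg
In grain: 6.16004 / 6.47989×10⁻⁵ = 95064 grain

9.51×10⁴ grain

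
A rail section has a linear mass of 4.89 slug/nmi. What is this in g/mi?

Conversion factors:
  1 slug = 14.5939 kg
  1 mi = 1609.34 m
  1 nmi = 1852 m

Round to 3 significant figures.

6.20×10⁴ g/mi

4.89 slug/nmi × 14.5939 kg/slug ÷ 1852 m/nmi = 0.0385336 kg/m
0.0385336 kg/m ÷ 0.001 kg/g × 1609.34 m/mi = 62013.7 g/mi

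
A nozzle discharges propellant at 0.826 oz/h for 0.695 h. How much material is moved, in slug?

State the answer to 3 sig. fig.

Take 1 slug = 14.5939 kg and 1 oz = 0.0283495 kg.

0.826 oz/h → 6.50464×10⁻⁶ kg/s
0.695 h → 2502 s
m = ṁ × t = 6.50464×10⁻⁶ × 2502 = 0.0162746 kg
In slug: 0.0162746 / 14.5939 = 0.00111516 slug

0.00112 slug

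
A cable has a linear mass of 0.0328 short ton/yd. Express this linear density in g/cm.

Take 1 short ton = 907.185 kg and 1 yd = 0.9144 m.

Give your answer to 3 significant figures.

325 g/cm

0.0328 short ton/yd × 907.185 kg/short ton ÷ 0.9144 m/yd = 32.5412 kg/m
32.5412 kg/m ÷ 0.001 kg/g × 0.01 m/cm = 325.412 g/cm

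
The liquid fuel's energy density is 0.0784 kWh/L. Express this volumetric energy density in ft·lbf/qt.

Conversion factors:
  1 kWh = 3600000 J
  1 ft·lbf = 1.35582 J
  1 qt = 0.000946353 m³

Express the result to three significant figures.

1.97×10⁵ ft·lbf/qt

0.0784 kWh/L × 3600000 J/kWh ÷ 0.001 m³/L = 2.8224×10⁸ J/m³
2.8224×10⁸ J/m³ ÷ 1.35582 J/ft·lbf × 0.000946353 m³/qt = 197002 ft·lbf/qt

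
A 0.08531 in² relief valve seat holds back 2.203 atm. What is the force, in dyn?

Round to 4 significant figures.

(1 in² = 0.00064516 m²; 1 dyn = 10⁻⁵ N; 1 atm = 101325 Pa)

2.203 atm × 101325 = 223219 Pa
0.08531 in² × 0.00064516 = 5.50386×10⁻⁵ m²
F = P × A = 223219 Pa × 5.50386×10⁻⁵ m² = 12.2857 N
12.2857 N ÷ (10⁻⁵ N/dyn) = 1.22857×10⁶ dyn

1.229×10⁶ dyn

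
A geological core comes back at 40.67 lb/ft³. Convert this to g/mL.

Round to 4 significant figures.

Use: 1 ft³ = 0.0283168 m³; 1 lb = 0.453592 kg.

0.6515 g/mL

40.67 lb/ft³ × 0.453592 kg/lb ÷ 0.0283168 m³/ft³ = 651.471 kg/m³
651.471 kg/m³ ÷ 0.001 kg/g × 10⁻⁶ m³/mL = 0.651471 g/mL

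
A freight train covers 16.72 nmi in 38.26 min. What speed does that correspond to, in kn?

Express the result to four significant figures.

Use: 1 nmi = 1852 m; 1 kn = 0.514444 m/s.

16.72 nmi × 1852 → 30965.4 m
38.26 min × 60 → 2295.6 s
v = d / t = 30965.4 m / 2295.6 s = 13.489 m/s
13.489 m/s ÷ (0.514444 m/s/kn) = 26.2205 kn

26.22 kn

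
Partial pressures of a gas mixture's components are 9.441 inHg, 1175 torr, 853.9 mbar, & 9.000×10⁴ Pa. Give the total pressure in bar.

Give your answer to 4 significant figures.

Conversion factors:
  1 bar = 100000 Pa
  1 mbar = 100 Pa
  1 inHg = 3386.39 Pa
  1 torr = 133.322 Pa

3.640 bar

9.441 inHg × 3386.39 → 31970.9 Pa
1175 torr × 133.322 → 156653 Pa
853.9 mbar × 100 → 85390 Pa
9.000×10⁴ Pa (already Pa)
Total: 31970.9 + 156653 + 85390 + 90000 = 364014 Pa
In bar: 364014 / 100000 = 3.64014 bar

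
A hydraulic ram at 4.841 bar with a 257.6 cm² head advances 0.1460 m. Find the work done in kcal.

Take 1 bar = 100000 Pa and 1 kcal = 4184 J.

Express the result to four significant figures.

0.4352 kcal

4.841 bar → 484100 Pa
257.6 cm² → 0.02576 m²
F = P × A = 484100 × 0.02576 = 12470.4 N
W = F × d = 12470.4 × 0.146 = 1820.68 J
In kcal: 1820.68 / 4184 = 0.435153 kcal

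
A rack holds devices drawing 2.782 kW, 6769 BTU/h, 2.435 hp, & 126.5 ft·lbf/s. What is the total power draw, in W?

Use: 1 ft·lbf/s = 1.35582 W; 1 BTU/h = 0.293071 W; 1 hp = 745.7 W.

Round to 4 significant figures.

2.782 kW × 1000 = 2782 W
6769 BTU/h × 0.293071 = 1983.8 W
2.435 hp × 745.7 = 1815.78 W
126.5 ft·lbf/s × 1.35582 = 171.511 W
Combined: 2782 + 1983.8 + 1815.78 + 171.511 = 6753.09 W

6753 W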